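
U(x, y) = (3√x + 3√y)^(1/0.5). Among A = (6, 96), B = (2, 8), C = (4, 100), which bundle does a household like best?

Bundle A

Evaluate utility at each bundle:
U(A) = 1350.000.
U(B) = 162.000.
U(C) = 1296.000.
Highest utility is A, so A ≻ C ≻ B.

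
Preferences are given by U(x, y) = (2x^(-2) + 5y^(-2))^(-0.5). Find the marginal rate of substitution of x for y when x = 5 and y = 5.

MRS = 0.4

For CES with ρ = -2, MRS = (2/5)·(y/x)^3.
At (5, 5): MRS = 0.4.
So at (5, 5) the consumer would give up 0.4 units of y for one more unit of x.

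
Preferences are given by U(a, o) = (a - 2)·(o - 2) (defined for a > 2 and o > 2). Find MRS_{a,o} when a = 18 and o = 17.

MRS = 15/16

MU_a = (o−2), MU_o = (a−2).
MRS = (o−2)/(a−2).
At (18, 17): MRS = 15/16.
The indifference curve has slope −15/16 at this bundle.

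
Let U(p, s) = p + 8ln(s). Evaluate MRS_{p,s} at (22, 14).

MRS = 1.75

MU_p = 1, MU_s = 8/s.
MRS = 1 ÷ (8/s).
At (22, 14): MRS = 1.75.
That is, one extra unit of p is worth 1.75 units of s at the margin.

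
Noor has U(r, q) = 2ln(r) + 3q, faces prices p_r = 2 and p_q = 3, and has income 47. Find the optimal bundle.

r* = 1, q* = 15

MU_r = 2/r, MU_q = 3.
MRS = 2/r ÷ 3.
Tangency: set MRS = p_r/p_q = 2/3.
MRS depends only on r: (2/3)/r = 2/3 ⇒ r* = (2/3)/(2/3) = 1.
From the budget, 3·q = 47 − 2·1 = 45, so q* = 15.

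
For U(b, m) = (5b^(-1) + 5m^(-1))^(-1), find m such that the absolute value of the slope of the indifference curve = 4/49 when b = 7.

m = 2

For CES with ρ = -1, MRS = (m/b)^2.
Setting (m/7)^2 = 4/49 gives m/7 = 2/7 and m = 2.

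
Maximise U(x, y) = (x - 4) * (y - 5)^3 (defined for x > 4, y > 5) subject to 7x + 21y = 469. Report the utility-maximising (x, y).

x* = 16, y* = 17

MU_x = (y−5)^3, MU_y = 3·(x−4)·(y−5)^2.
MRS = (1/3)·(y−5)/(x−4).
Tangency: set MRS = p_x/p_y = 7/21 = 1/3.
So (1/3)·(y − 5)/(x − 4) = 1/3, i.e. (y − 5) = (x − 4).
Rewrite the budget in excess-of-subsistence terms: 7·(x − 4) + 21·(y − 5) = 469 − 7·4 − 21·5 = 336.
Substituting, 28·(x − 4) = 336, so x − 4 = 12 and x* = 16.
Then y − 5 = 12, so y* = 17.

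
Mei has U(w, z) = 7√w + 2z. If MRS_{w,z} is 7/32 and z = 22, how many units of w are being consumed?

w = 64

MU_w = 7/(2√w), MU_z = 2.
MRS = 7/(2√w) ÷ 2.
MRS depends only on w: 1.75/√w = 7/32 ⇒ √w = 1.75/(7/32) = 8 ⇒ w = 64.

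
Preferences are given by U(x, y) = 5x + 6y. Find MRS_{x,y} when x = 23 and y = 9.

MRS = 5/6

MU_x = 5, MU_y = 6, so MRS = 5/6 at every bundle.
At (23, 9): MRS = 5/6.
The indifference curve has slope −5/6 at this bundle.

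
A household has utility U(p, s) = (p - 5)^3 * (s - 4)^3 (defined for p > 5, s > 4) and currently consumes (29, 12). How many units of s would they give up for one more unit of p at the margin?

MRS = 1/3

MU_p = 3·(p−5)^2·(s−4)^3, MU_s = 3·(p−5)^3·(s−4)^2.
MRS = (s−4)/(p−5).
At (29, 12): MRS = 1/3.
That is, one extra unit of p is worth 1/3 units of s at the margin.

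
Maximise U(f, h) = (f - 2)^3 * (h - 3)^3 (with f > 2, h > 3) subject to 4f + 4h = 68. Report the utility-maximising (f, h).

f* = 8, h* = 9

MU_f = 3·(f−2)^2·(h−3)^3, MU_h = 3·(f−2)^3·(h−3)^2.
MRS = (h−3)/(f−2).
Tangency: set MRS = p_f/p_h = 4/4 = 1.
So (h − 3)/(f − 2) = 1, i.e. (h − 3) = (f − 2).
Rewrite the budget in excess-of-subsistence terms: 4·(f − 2) + 4·(h − 3) = 68 − 4·2 − 4·3 = 48.
Substituting, 8·(f − 2) = 48, so f − 2 = 6 and f* = 8.
Then h − 3 = 6, so h* = 9.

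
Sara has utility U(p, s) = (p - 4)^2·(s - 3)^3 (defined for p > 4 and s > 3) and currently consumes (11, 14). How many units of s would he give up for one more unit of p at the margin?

MRS = 22/21

MU_p = 2·(p−4)·(s−3)^3, MU_s = 3·(p−4)^2·(s−3)^2.
MRS = (2/3)·(s−3)/(p−4).
At (11, 14): MRS = 22/21.
So at (11, 14) the consumer would give up 22/21 units of s for one more unit of p.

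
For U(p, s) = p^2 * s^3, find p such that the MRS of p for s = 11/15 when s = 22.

MU_p = 2·p·s^3 and MU_s = 3·p^2·s^2.
MRS = MU_p/MU_s = (2/3)·s/p.
Substitute s = 22: MRS = (44/3)/p. Setting (44/3)/p = 11/15 gives p = (44/3)/(11/15) = 20.

p = 20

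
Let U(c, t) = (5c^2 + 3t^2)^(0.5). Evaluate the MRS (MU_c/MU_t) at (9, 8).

For CES with ρ = 2, MRS = (5/3)·(t/c)^(-1).
At (9, 8): MRS = 1.875.
So at (9, 8) the consumer would give up 1.875 units of t for one more unit of c.

MRS = 1.875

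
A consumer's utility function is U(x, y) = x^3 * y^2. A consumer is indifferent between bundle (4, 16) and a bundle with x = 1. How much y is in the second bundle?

y = 128

U(4, 16) = 16384.
Set U(1, y) = 16384 and solve.
With x = 1: 1^3 = 1, so y^2 = 16384/1 = 16384; taking the square root, y = 128.
Check: U(1, 128) = 16384.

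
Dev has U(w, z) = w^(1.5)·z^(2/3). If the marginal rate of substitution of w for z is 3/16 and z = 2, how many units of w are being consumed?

w = 24

MU_w = 1.5·√w·z^(2/3) and MU_z = 2/3·w^(1.5)·z^(-1/3).
MRS = MU_w/MU_z = (2.25)·z/w.
Substitute z = 2: MRS = 4.5/w. Setting 4.5/w = 3/16 gives w = 4.5/(3/16) = 24.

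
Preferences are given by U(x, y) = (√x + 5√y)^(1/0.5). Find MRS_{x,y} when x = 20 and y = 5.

MRS = 0.1

For CES with ρ = 0.5, MRS = (1/5)·√(y/x).
At (20, 5): MRS = 0.1.
That is, one extra unit of x is worth 0.1 units of y at the margin.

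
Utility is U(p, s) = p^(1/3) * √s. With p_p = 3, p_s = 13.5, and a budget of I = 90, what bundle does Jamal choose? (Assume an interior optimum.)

MU_p = 1/3·p^(-2/3)·√s and MU_s = 0.5·p^(1/3)·s^(-0.5).
MRS = MU_p/MU_s = (2/3)·s/p.
Tangency: set MRS = p_p/p_s = 3/13.5 = 2/9.
So (2/3)·s/p = 2/9, i.e. s = (1/3)·p.
Substitute into the budget 3·p + 13.5·s = 90: 7.5·p = 90, so p* = 12.
Then s* = (1/3)·12 = 4.

p* = 12, s* = 4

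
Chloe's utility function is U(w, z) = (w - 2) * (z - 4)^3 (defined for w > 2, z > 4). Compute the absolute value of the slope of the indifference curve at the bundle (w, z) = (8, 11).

MU_w = (z−4)^3, MU_z = 3·(w−2)·(z−4)^2.
MRS = (1/3)·(z−4)/(w−2).
At (8, 11): MRS = 7/18.
The indifference curve has slope −7/18 at this bundle.

MRS = 7/18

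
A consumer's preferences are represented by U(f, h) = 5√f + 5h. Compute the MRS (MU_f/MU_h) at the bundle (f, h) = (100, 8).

MU_f = 5/(2√f), MU_h = 5.
MRS = 5/(2√f) ÷ 5.
At (100, 8): MRS = 0.05.
The indifference curve has slope −0.05 at this bundle.

MRS = 0.05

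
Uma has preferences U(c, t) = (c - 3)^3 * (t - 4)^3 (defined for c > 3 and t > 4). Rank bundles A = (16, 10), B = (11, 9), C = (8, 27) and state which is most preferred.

Evaluate utility at each bundle:
U(A) = 474552.
U(B) = 64000.
U(C) = 1520875.
Highest utility is C, so C ≻ A ≻ B.

Bundle C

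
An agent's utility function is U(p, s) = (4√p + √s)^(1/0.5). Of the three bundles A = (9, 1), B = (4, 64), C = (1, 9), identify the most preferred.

Evaluate utility at each bundle:
U(A) = 169.000.
U(B) = 256.000.
U(C) = 49.000.
Highest utility is B, so B ≻ A ≻ C.

Bundle B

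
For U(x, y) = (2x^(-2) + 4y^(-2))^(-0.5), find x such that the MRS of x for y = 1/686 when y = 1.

For CES with ρ = -2, MRS = (2/4)·(y/x)^3.
Setting (2/4)·(1/x)^3 = 1/686 gives (1/x)^3 = 1/343, so 1/x = 1/7 and x = 7.

x = 7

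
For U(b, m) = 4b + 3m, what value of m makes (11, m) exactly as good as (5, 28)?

U(5, 28) = 104.
Set U(11, m) = 104 and solve.
4·11 + 3m = 104 ⇒ 3m = 60 ⇒ m = 20.
Check: U(11, 20) = 104.

m = 20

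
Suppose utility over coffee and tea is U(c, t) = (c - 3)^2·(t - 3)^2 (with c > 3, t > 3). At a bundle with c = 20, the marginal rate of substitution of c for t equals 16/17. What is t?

t = 19

MU_c = 2·(c−3)·(t−3)^2, MU_t = 2·(c−3)^2·(t−3).
MRS = (t−3)/(c−3).
Substitute c = 20: MRS = (t − 3)/17. Setting this equal to 16/17 gives t − 3 = (16/17)·17 = 16, so t = 19.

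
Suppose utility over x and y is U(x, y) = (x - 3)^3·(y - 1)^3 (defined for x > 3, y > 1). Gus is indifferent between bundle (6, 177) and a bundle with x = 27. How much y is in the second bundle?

y = 23

U(6, 177) = 147197952.
Set U(27, y) = 147197952 and solve.
With x = 27: (27 − 3)^3 = 13824, so (y − 1)^3 = 147197952/13824 = 10648.
Taking the cube root (with y > 1): y − 1 = 22, so y = 23.
Check: U(27, 23) = 147197952.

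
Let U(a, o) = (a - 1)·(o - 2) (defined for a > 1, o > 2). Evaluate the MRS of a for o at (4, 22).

MRS = 20/3

MU_a = (o−2), MU_o = (a−1).
MRS = (o−2)/(a−1).
At (4, 22): MRS = 20/3.
The indifference curve has slope −20/3 at this bundle.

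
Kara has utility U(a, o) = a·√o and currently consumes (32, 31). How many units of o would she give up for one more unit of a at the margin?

MRS = 31/16

MU_a = √o and MU_o = 0.5·a·o^(-0.5).
MRS = MU_a/MU_o = (2)·o/a.
At (32, 31): MRS = 31/16.
The indifference curve has slope −31/16 at this bundle.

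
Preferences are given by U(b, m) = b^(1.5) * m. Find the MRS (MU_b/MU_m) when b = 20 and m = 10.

MRS = 0.75

MU_b = 1.5·√b·m and MU_m = b^(1.5).
MRS = MU_b/MU_m = (1.5)·m/b.
At (20, 10): MRS = 0.75.
The indifference curve has slope −0.75 at this bundle.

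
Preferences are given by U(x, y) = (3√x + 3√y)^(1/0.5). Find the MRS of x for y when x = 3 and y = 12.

For CES with ρ = 0.5, MRS = √(y/x).
At (3, 12): MRS = 2.
So at (3, 12) the consumer would give up 2 units of y for one more unit of x.

MRS = 2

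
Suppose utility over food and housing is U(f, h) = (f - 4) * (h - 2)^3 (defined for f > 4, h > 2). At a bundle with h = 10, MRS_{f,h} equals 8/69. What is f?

f = 27

MU_f = (h−2)^3, MU_h = 3·(f−4)·(h−2)^2.
MRS = (1/3)·(h−2)/(f−4).
Substitute h = 10: MRS = (8/3)/(f − 4). Setting this equal to 8/69 gives f − 4 = (8/3)/(8/69) = 23, so f = 27.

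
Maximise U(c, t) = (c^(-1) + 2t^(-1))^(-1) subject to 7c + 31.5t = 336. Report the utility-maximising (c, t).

c* = 12, t* = 8

For CES with ρ = -1, MRS = (1/2)·(t/c)^2.
Tangency: set MRS = p_c/p_t = 7/31.5 = 2/9.
So (t/c)^2 = 4/9; taking the square root, t/c = 2/3, i.e. t = (2/3)·c.
Substitute into the budget 7·c + 31.5·t = 336: 28·c = 336, so c* = 12 and t* = (2/3)·12 = 8.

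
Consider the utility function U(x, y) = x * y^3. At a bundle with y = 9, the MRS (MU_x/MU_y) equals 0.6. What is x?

x = 5

MU_x = y^3 and MU_y = 3·x·y^2.
MRS = MU_x/MU_y = (1/3)·y/x.
Substitute y = 9: MRS = 3/x. Setting 3/x = 0.6 gives x = 3/0.6 = 5.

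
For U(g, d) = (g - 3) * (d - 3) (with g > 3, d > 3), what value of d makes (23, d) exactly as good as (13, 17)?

U(13, 17) = 140.
Set U(23, d) = 140 and solve.
With g = 23: (23 − 3) = 20, so (d − 3) = 140/20 = 7.
So d = 3 + 7 = 10.
Check: U(23, 10) = 140.

d = 10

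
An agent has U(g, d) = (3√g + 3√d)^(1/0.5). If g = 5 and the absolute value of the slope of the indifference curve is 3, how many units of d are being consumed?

For CES with ρ = 0.5, MRS = √(d/g).
Setting √(d/5) = 3 gives d/5 = 9 and d = 45.

d = 45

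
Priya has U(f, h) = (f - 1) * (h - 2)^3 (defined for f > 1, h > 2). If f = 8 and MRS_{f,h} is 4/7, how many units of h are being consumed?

h = 14

MU_f = (h−2)^3, MU_h = 3·(f−1)·(h−2)^2.
MRS = (1/3)·(h−2)/(f−1).
Substitute f = 8: MRS = (h − 2)/21. Setting this equal to 4/7 gives h − 2 = (4/7)·21 = 12, so h = 14.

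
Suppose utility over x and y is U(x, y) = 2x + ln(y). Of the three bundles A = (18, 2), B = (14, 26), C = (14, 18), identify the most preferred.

Bundle A

Evaluate utility at each bundle:
U(A) = 36.693.
U(B) = 31.258.
U(C) = 30.890.
Highest utility is A, so A ≻ B ≻ C.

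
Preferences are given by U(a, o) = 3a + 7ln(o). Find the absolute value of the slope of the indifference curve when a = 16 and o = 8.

MU_a = 3, MU_o = 7/o.
MRS = 3 ÷ (7/o).
At (16, 8): MRS = 24/7.
So at (16, 8) the consumer would give up 24/7 units of o for one more unit of a.

MRS = 24/7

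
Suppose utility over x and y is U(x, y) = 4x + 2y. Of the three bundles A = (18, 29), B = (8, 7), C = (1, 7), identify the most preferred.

Bundle A

Evaluate utility at each bundle:
U(A) = 130.
U(B) = 46.
U(C) = 18.
Highest utility is A, so A ≻ B ≻ C.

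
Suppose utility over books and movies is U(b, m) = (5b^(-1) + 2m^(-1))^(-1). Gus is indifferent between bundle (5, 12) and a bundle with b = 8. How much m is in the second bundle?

m = 48/13

U depends on (b, m) only through S = 5b^(-1) + 2m^(-1), so equal utility means equal S. At (5, 12): S = 7/6.
With b = 8: 5·8^(-1) = 0.625, so 2m^(-1) = 7/6 − 0.625 = 13/24, i.e. m^(-1) = 13/48.
Hence m = 1/(13/48) = 48/13.
Check: U(8, 48/13) = 0.8571.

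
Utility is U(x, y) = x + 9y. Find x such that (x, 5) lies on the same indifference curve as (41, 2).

x = 14

U(41, 2) = 59.
Set U(x, 5) = 59 and solve.
x + 9·5 = 59 ⇒ x = 14 ⇒ x = 14.
Check: U(14, 5) = 59.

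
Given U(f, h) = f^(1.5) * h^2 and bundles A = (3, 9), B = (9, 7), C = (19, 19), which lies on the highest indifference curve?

Bundle C

Evaluate utility at each bundle:
U(A) = 420.888.
U(B) = 1323.000.
U(C) = 29897.688.
Highest utility is C, so C ≻ B ≻ A.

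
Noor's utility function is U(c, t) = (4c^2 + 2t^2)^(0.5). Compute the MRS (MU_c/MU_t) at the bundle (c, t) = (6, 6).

MRS = 2

For CES with ρ = 2, MRS = (4/2)·(t/c)^(-1).
At (6, 6): MRS = 2.
The indifference curve has slope −2 at this bundle.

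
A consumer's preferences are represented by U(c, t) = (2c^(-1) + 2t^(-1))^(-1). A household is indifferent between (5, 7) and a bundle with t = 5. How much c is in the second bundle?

c = 7

U depends on (c, t) only through S = 2c^(-1) + 2t^(-1), so equal utility means equal S. At (5, 7): S = 24/35.
With t = 5: 2·5^(-1) = 0.4, so 2c^(-1) = 24/35 − 0.4 = 2/7, i.e. c^(-1) = 1/7.
Hence c = 1/(1/7) = 7.
Check: U(7, 5) = 1.4583.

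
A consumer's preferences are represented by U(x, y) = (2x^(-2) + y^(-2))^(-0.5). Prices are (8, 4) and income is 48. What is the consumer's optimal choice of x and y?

x* = 4, y* = 4

For CES with ρ = -2, MRS = (2/1)·(y/x)^3.
Tangency: set MRS = p_x/p_y = 8/4 = 2.
So (y/x)^3 = 1; taking the cube root, y/x = 1, i.e. y = x.
Substitute into the budget 8·x + 4·y = 48: 12·x = 48, so x* = 4 and y* = 4.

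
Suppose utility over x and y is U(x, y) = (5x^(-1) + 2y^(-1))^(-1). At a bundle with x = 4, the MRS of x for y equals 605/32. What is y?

For CES with ρ = -1, MRS = (5/2)·(y/x)^2.
Setting (5/2)·(y/4)^2 = 605/32 gives (y/4)^2 = 121/16, so y/4 = 2.75 and y = 11.

y = 11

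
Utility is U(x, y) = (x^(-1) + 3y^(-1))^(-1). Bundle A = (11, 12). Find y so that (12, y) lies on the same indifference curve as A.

U depends on (x, y) only through S = x^(-1) + 3y^(-1), so equal utility means equal S. At (11, 12): S = 15/44.
With x = 12: 12^(-1) = 1/12, so 3y^(-1) = 15/44 − 1/12 = 17/66, i.e. y^(-1) = 17/198.
Hence y = 1/(17/198) = 198/17.
Check: U(12, 198/17) = 2.9333.

y = 198/17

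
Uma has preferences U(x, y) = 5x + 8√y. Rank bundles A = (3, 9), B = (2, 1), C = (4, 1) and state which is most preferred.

Bundle A

Evaluate utility at each bundle:
U(A) = 39.000.
U(B) = 18.000.
U(C) = 28.000.
Highest utility is A, so A ≻ C ≻ B.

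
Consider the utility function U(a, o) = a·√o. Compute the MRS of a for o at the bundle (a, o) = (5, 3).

MRS = 1.2

MU_a = √o and MU_o = 0.5·a·o^(-0.5).
MRS = MU_a/MU_o = (2)·o/a.
At (5, 3): MRS = 1.2.
So at (5, 3) the consumer would give up 1.2 units of o for one more unit of a.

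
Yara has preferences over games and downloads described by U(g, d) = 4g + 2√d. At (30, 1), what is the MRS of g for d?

MU_g = 4, MU_d = 2/(2√d).
MRS = 4 ÷ (2/(2√d)).
At (30, 1): MRS = 4.
That is, one extra unit of g is worth 4 units of d at the margin.

MRS = 4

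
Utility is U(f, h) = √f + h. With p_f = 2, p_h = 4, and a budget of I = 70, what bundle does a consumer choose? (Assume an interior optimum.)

f* = 1, h* = 17

MU_f = 1/(2√f), MU_h = 1.
MRS = 1/(2√f) ÷ 1.
Tangency: set MRS = p_f/p_h = 2/4 = 0.5.
MRS depends only on f: 0.5/√f = 0.5 ⇒ √f = 0.5/0.5 = 1 ⇒ f* = 1.
From the budget, 4·h = 70 − 2·1 = 68, so h* = 17.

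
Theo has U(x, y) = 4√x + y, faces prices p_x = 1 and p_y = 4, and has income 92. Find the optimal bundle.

MU_x = 4/(2√x), MU_y = 1.
MRS = 4/(2√x) ÷ 1.
Tangency: set MRS = p_x/p_y = 1/4 = 0.25.
MRS depends only on x: 2/√x = 0.25 ⇒ √x = 2/0.25 = 8 ⇒ x* = 64.
From the budget, 4·y = 92 − 1·64 = 28, so y* = 7.

x* = 64, y* = 7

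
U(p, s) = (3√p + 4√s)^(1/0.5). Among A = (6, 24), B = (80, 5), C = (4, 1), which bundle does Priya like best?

Bundle B

Evaluate utility at each bundle:
U(A) = 726.000.
U(B) = 1280.000.
U(C) = 100.000.
Highest utility is B, so B ≻ A ≻ C.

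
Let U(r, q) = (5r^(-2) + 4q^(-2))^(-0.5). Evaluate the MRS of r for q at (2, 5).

MRS = 625/32

For CES with ρ = -2, MRS = (5/4)·(q/r)^3.
At (2, 5): MRS = 625/32.
So at (2, 5) the consumer would give up 625/32 units of q for one more unit of r.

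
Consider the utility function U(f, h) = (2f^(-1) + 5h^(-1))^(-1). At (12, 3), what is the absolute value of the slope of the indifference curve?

MRS = 1/40

For CES with ρ = -1, MRS = (2/5)·(h/f)^2.
At (12, 3): MRS = 1/40.
The indifference curve has slope −1/40 at this bundle.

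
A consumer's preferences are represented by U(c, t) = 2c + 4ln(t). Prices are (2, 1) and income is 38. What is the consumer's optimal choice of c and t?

c* = 17, t* = 4

MU_c = 2, MU_t = 4/t.
MRS = 2 ÷ (4/t).
Tangency: set MRS = p_c/p_t = 2/1 = 2.
MRS depends only on t: 0.5·t = 2 ⇒ t* = 2/0.5 = 4.
From the budget, 2·c = 38 − 1·4 = 34, so c* = 17.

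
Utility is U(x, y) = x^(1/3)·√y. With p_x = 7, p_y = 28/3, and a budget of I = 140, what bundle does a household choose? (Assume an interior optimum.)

MU_x = 1/3·x^(-2/3)·√y and MU_y = 0.5·x^(1/3)·y^(-0.5).
MRS = MU_x/MU_y = (2/3)·y/x.
Tangency: set MRS = p_x/p_y = 7/(28/3) = 0.75.
So (2/3)·y/x = 0.75, i.e. y = 1.125·x.
Substitute into the budget 7·x + (28/3)·y = 140: 17.5·x = 140, so x* = 8.
Then y* = 1.125·8 = 9.

x* = 8, y* = 9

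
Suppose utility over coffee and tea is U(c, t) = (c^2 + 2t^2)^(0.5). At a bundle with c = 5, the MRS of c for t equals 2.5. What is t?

For CES with ρ = 2, MRS = (1/2)·(t/c)^(-1).
Setting (1/2)·(t/5)^(-1) = 2.5 gives (t/5)^(-1) = 5, so t/5 = 0.2 and t = 1.

t = 1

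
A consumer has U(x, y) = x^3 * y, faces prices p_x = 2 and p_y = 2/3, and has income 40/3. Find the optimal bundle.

x* = 5, y* = 5

MU_x = 3·x^2·y and MU_y = x^3.
MRS = MU_x/MU_y = (3/1)·y/x.
Tangency: set MRS = p_x/p_y = 2/(2/3) = 3.
So (3/1)·y/x = 3, i.e. y = x.
Substitute into the budget 2·x + (2/3)·y = 40/3: (8/3)·x = 40/3, so x* = 5.
Then y* = 5.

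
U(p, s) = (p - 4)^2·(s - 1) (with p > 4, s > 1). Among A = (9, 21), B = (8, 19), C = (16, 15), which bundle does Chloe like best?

Bundle C

Evaluate utility at each bundle:
U(A) = 500.
U(B) = 288.
U(C) = 2016.
Highest utility is C, so C ≻ A ≻ B.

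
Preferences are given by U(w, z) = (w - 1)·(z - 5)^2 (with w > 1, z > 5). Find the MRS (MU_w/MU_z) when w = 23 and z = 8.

MU_w = (z−5)^2, MU_z = 2·(w−1)·(z−5).
MRS = (1/2)·(z−5)/(w−1).
At (23, 8): MRS = 3/44.
The indifference curve has slope −3/44 at this bundle.

MRS = 3/44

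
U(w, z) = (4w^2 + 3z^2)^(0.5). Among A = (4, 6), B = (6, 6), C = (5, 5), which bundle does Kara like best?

Evaluate utility at each bundle:
U(A) = 13.115.
U(B) = 15.875.
U(C) = 13.229.
Highest utility is B, so B ≻ C ≻ A.

Bundle B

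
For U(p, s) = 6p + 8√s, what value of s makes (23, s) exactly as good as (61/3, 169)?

U(61/3, 169) = 226.
Set U(23, s) = 226 and solve.
With p = 23: 8√s = 226 − 6·23 = 88, so √s = 11 and s = 121.
Check: U(23, 121) = 226.

s = 121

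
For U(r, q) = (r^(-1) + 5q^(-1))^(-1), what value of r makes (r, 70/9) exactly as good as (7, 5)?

U depends on (r, q) only through S = r^(-1) + 5q^(-1), so equal utility means equal S. At (7, 5): S = 8/7.
With q = 70/9: 5·(70/9)^(-1) = 9/14, so r^(-1) = 8/7 − 9/14 = 0.5.
Hence r = 1/0.5 = 2.
Check: U(2, 70/9) = 0.875.

r = 2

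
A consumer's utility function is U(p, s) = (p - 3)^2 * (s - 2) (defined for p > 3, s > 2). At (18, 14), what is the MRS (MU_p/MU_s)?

MRS = 1.6

MU_p = 2·(p−3)·(s−2), MU_s = (p−3)^2.
MRS = (2/1)·(s−2)/(p−3).
At (18, 14): MRS = 1.6.
So at (18, 14) the consumer would give up 1.6 units of s for one more unit of p.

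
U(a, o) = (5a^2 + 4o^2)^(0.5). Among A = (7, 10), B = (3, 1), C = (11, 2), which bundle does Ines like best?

Bundle A

Evaluate utility at each bundle:
U(A) = 25.397.
U(B) = 7.000.
U(C) = 24.920.
Highest utility is A, so A ≻ C ≻ B.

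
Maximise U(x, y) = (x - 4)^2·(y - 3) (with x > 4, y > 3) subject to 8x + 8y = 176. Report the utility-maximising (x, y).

x* = 14, y* = 8

MU_x = 2·(x−4)·(y−3), MU_y = (x−4)^2.
MRS = (2/1)·(y−3)/(x−4).
Tangency: set MRS = p_x/p_y = 8/8 = 1.
So (2/1)·(y − 3)/(x − 4) = 1, i.e. (y − 3) = 0.5·(x − 4).
Rewrite the budget in excess-of-subsistence terms: 8·(x − 4) + 8·(y − 3) = 176 − 8·4 − 8·3 = 120.
Substituting, 12·(x − 4) = 120, so x − 4 = 10 and x* = 14.
Then y − 3 = 0.5·10 = 5, so y* = 8.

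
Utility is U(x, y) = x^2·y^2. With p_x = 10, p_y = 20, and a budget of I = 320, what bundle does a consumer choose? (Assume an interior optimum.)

MU_x = 2·x·y^2 and MU_y = 2·x^2·y.
MRS = MU_x/MU_y = y/x.
Tangency: set MRS = p_x/p_y = 10/20 = 0.5.
So y/x = 0.5, i.e. y = 0.5·x.
Substitute into the budget 10·x + 20·y = 320: 20·x = 320, so x* = 16.
Then y* = 0.5·16 = 8.

x* = 16, y* = 8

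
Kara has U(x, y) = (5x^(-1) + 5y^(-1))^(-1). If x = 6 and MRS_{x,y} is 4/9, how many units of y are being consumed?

For CES with ρ = -1, MRS = (y/x)^2.
Setting (y/6)^2 = 4/9 gives y/6 = 2/3 and y = 4.

y = 4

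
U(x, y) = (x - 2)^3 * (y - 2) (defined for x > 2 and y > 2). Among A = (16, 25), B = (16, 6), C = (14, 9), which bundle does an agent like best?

Bundle A

Evaluate utility at each bundle:
U(A) = 63112.
U(B) = 10976.
U(C) = 12096.
Highest utility is A, so A ≻ C ≻ B.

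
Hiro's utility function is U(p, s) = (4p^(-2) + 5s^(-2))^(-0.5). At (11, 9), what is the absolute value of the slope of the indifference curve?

MRS = 2916/6655

For CES with ρ = -2, MRS = (4/5)·(s/p)^3.
At (11, 9): MRS = 2916/6655.
So at (11, 9) the consumer would give up 2916/6655 units of s for one more unit of p.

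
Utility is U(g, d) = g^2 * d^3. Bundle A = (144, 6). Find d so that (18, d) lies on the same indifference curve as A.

d = 24

U(144, 6) = 4478976.
Set U(18, d) = 4478976 and solve.
With g = 18: 18^2 = 324, so d^3 = 4478976/324 = 13824; taking the cube root, d = 24.
Check: U(18, 24) = 4478976.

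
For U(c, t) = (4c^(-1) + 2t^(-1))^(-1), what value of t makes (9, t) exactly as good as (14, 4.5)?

U depends on (c, t) only through S = 4c^(-1) + 2t^(-1), so equal utility means equal S. At (14, 4.5): S = 46/63.
With c = 9: 4·9^(-1) = 4/9, so 2t^(-1) = 46/63 − 4/9 = 2/7, i.e. t^(-1) = 1/7.
Hence t = 1/(1/7) = 7.
Check: U(9, 7) = 1.3696.

t = 7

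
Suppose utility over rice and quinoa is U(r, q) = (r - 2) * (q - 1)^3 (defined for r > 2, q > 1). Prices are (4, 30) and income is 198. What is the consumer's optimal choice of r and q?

r* = 12, q* = 5

MU_r = (q−1)^3, MU_q = 3·(r−2)·(q−1)^2.
MRS = (1/3)·(q−1)/(r−2).
Tangency: set MRS = p_r/p_q = 4/30 = 2/15.
So (1/3)·(q − 1)/(r − 2) = 2/15, i.e. (q − 1) = 0.4·(r − 2).
Rewrite the budget in excess-of-subsistence terms: 4·(r − 2) + 30·(q − 1) = 198 − 4·2 − 30·1 = 160.
Substituting, 16·(r − 2) = 160, so r − 2 = 10 and r* = 12.
Then q − 1 = 0.4·10 = 4, so q* = 5.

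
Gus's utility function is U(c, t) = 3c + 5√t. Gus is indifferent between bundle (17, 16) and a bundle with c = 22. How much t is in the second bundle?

U(17, 16) = 71.
Set U(22, t) = 71 and solve.
With c = 22: 5√t = 71 − 3·22 = 5, so √t = 1 and t = 1.
Check: U(22, 1) = 71.

t = 1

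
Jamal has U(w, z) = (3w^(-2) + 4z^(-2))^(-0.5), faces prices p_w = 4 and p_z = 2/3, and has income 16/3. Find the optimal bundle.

w* = 1, z* = 2

For CES with ρ = -2, MRS = (3/4)·(z/w)^3.
Tangency: set MRS = p_w/p_z = 4/(2/3) = 6.
So (z/w)^3 = 8; taking the cube root, z/w = 2, i.e. z = 2·w.
Substitute into the budget 4·w + (2/3)·z = 16/3: (16/3)·w = 16/3, so w* = 1 and z* = 2·1 = 2.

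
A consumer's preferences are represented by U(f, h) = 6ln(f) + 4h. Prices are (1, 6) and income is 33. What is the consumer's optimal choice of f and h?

f* = 9, h* = 4

MU_f = 6/f, MU_h = 4.
MRS = 6/f ÷ 4.
Tangency: set MRS = p_f/p_h = 1/6.
MRS depends only on f: 1.5/f = 1/6 ⇒ f* = 1.5/(1/6) = 9.
From the budget, 6·h = 33 − 1·9 = 24, so h* = 4.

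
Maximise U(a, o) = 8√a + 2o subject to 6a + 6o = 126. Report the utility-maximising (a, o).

MU_a = 8/(2√a), MU_o = 2.
MRS = 8/(2√a) ÷ 2.
Tangency: set MRS = p_a/p_o = 6/6 = 1.
MRS depends only on a: 2/√a = 1 ⇒ √a = 2/1 = 2 ⇒ a* = 4.
From the budget, 6·o = 126 − 6·4 = 102, so o* = 17.

a* = 4, o* = 17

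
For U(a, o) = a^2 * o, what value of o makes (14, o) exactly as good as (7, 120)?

o = 30

U(7, 120) = 5880.
Set U(14, o) = 5880 and solve.
With a = 14: 14^2 = 196, so o = 5880/196 = 30.
Check: U(14, 30) = 5880.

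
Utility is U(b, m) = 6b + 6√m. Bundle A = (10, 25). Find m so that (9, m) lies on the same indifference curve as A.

m = 36

U(10, 25) = 90.
Set U(9, m) = 90 and solve.
With b = 9: 6√m = 90 − 6·9 = 36, so √m = 6 and m = 36.
Check: U(9, 36) = 90.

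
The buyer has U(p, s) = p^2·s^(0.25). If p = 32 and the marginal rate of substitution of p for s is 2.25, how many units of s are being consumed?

MU_p = 2·p·s^(0.25) and MU_s = 0.25·p^2·s^(-0.75).
MRS = MU_p/MU_s = (8)·s/p.
Substitute p = 32: MRS = s/4. Setting s/4 = 2.25 gives s = 2.25·4 = 9.

s = 9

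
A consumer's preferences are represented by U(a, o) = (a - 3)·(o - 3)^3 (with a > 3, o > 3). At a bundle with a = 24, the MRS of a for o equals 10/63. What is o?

MU_a = (o−3)^3, MU_o = 3·(a−3)·(o−3)^2.
MRS = (1/3)·(o−3)/(a−3).
Substitute a = 24: MRS = (o − 3)/63. Setting this equal to 10/63 gives o − 3 = (10/63)·63 = 10, so o = 13.

o = 13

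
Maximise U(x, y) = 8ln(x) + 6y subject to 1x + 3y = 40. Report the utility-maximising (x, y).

MU_x = 8/x, MU_y = 6.
MRS = 8/x ÷ 6.
Tangency: set MRS = p_x/p_y = 1/3.
MRS depends only on x: (4/3)/x = 1/3 ⇒ x* = (4/3)/(1/3) = 4.
From the budget, 3·y = 40 − 1·4 = 36, so y* = 12.

x* = 4, y* = 12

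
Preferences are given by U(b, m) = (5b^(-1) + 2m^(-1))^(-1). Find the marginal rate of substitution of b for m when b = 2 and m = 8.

For CES with ρ = -1, MRS = (5/2)·(m/b)^2.
At (2, 8): MRS = 40.
The indifference curve has slope −40 at this bundle.

MRS = 40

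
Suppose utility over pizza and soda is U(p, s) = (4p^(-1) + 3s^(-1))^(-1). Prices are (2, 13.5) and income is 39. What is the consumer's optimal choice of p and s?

p* = 6, s* = 2

For CES with ρ = -1, MRS = (4/3)·(s/p)^2.
Tangency: set MRS = p_p/p_s = 2/13.5 = 4/27.
So (s/p)^2 = 1/9; taking the square root, s/p = 1/3, i.e. s = (1/3)·p.
Substitute into the budget 2·p + 13.5·s = 39: 6.5·p = 39, so p* = 6 and s* = (1/3)·6 = 2.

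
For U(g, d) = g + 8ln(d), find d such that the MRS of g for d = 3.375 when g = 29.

d = 27

MU_g = 1, MU_d = 8/d.
MRS = 1 ÷ (8/d).
MRS depends only on d: 0.125·d = 3.375 ⇒ d = 3.375/0.125 = 27.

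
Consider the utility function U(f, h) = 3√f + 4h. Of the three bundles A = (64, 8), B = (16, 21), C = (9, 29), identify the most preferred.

Evaluate utility at each bundle:
U(A) = 56.000.
U(B) = 96.000.
U(C) = 125.000.
Highest utility is C, so C ≻ B ≻ A.

Bundle C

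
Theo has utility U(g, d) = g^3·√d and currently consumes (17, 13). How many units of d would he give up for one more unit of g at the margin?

MU_g = 3·g^2·√d and MU_d = 0.5·g^3·d^(-0.5).
MRS = MU_g/MU_d = (6)·d/g.
At (17, 13): MRS = 78/17.
That is, one extra unit of g is worth 78/17 units of d at the margin.

MRS = 78/17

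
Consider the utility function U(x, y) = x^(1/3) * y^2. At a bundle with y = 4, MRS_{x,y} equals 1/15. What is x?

x = 10

MU_x = 1/3·x^(-2/3)·y^2 and MU_y = 2·x^(1/3)·y.
MRS = MU_x/MU_y = (1/6)·y/x.
Substitute y = 4: MRS = (2/3)/x. Setting (2/3)/x = 1/15 gives x = (2/3)/(1/15) = 10.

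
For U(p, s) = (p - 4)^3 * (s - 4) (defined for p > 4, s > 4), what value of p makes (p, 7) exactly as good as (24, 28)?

U(24, 28) = 192000.
Set U(p, 7) = 192000 and solve.
With s = 7: (7 − 4) = 3, so (p − 4)^3 = 192000/3 = 64000.
Taking the cube root (with p > 4): p − 4 = 40, so p = 44.
Check: U(44, 7) = 192000.

p = 44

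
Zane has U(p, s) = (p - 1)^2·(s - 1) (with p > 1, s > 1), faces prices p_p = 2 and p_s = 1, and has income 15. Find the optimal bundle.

p* = 5, s* = 5

MU_p = 2·(p−1)·(s−1), MU_s = (p−1)^2.
MRS = (2/1)·(s−1)/(p−1).
Tangency: set MRS = p_p/p_s = 2/1 = 2.
So (2/1)·(s − 1)/(p − 1) = 2, i.e. (s − 1) = (p − 1).
Rewrite the budget in excess-of-subsistence terms: 2·(p − 1) + 1·(s − 1) = 15 − 2·1 − 1·1 = 12.
Substituting, 3·(p − 1) = 12, so p − 1 = 4 and p* = 5.
Then s − 1 = 4, so s* = 5.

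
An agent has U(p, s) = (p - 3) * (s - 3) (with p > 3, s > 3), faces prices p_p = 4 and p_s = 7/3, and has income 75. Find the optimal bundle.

MU_p = (s−3), MU_s = (p−3).
MRS = (s−3)/(p−3).
Tangency: set MRS = p_p/p_s = 4/(7/3) = 12/7.
So (s − 3)/(p − 3) = 12/7, i.e. (s − 3) = (12/7)·(p − 3).
Rewrite the budget in excess-of-subsistence terms: 4·(p − 3) + (7/3)·(s − 3) = 75 − 4·3 − (7/3)·3 = 56.
Substituting, 8·(p − 3) = 56, so p − 3 = 7 and p* = 10.
Then s − 3 = (12/7)·7 = 12, so s* = 15.

p* = 10, s* = 15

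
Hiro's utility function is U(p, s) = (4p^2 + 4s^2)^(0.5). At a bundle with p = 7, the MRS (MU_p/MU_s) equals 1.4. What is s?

s = 5

For CES with ρ = 2, MRS = (s/p)^(-1).
Setting (s/7)^(-1) = 1.4 gives s/7 = 5/7 and s = 5.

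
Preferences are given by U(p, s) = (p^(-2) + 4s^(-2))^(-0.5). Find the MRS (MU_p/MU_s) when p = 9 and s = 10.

For CES with ρ = -2, MRS = (1/4)·(s/p)^3.
At (9, 10): MRS = 250/729.
That is, one extra unit of p is worth 250/729 units of s at the margin.

MRS = 250/729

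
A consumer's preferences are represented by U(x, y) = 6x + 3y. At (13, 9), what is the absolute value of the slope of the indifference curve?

MRS = 2

MU_x = 6, MU_y = 3, so MRS = 6/3 = 2 at every bundle.
At (13, 9): MRS = 2.
So at (13, 9) the consumer would give up 2 units of y for one more unit of x.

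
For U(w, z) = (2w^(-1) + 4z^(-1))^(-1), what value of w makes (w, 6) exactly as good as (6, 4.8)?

U depends on (w, z) only through S = 2w^(-1) + 4z^(-1), so equal utility means equal S. At (6, 4.8): S = 7/6.
With z = 6: 4·6^(-1) = 2/3, so 2w^(-1) = 7/6 − 2/3 = 0.5, i.e. w^(-1) = 0.25.
Hence w = 1/0.25 = 4.
Check: U(4, 6) = 0.8571.

w = 4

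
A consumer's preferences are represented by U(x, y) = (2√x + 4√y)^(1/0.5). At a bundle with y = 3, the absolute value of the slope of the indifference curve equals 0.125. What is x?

For CES with ρ = 0.5, MRS = (2/4)·√(y/x).
Setting (2/4)·√(3/x) = 0.125 gives √(3/x) = 0.25, so 3/x = 1/16 and x = 48.

x = 48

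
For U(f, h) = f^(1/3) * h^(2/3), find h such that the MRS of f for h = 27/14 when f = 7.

MU_f = 1/3·f^(-2/3)·h^(2/3) and MU_h = 2/3·f^(1/3)·h^(-1/3).
MRS = MU_f/MU_h = (0.5)·h/f.
Substitute f = 7: MRS = h/14. Setting h/14 = 27/14 gives h = (27/14)·14 = 27.

h = 27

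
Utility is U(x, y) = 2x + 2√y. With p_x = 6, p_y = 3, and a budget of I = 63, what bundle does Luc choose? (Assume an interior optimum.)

x* = 10, y* = 1

MU_x = 2, MU_y = 2/(2√y).
MRS = 2 ÷ (2/(2√y)).
Tangency: set MRS = p_x/p_y = 6/3 = 2.
MRS depends only on y: 2·√y = 2 ⇒ √y = 2/2 = 1 ⇒ y* = 1.
From the budget, 6·x = 63 − 3·1 = 60, so x* = 10.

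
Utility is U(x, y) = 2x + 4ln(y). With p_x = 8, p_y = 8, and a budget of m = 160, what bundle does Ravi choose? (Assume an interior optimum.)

MU_x = 2, MU_y = 4/y.
MRS = 2 ÷ (4/y).
Tangency: set MRS = p_x/p_y = 8/8 = 1.
MRS depends only on y: 0.5·y = 1 ⇒ y* = 1/0.5 = 2.
From the budget, 8·x = 160 − 8·2 = 144, so x* = 18.

x* = 18, y* = 2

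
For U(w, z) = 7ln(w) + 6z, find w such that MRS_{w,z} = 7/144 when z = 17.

w = 24

MU_w = 7/w, MU_z = 6.
MRS = 7/w ÷ 6.
MRS depends only on w: (7/6)/w = 7/144 ⇒ w = (7/6)/(7/144) = 24.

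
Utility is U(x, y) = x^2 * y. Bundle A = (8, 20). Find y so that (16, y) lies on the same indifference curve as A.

y = 5

U(8, 20) = 1280.
Set U(16, y) = 1280 and solve.
With x = 16: 16^2 = 256, so y = 1280/256 = 5.
Check: U(16, 5) = 1280.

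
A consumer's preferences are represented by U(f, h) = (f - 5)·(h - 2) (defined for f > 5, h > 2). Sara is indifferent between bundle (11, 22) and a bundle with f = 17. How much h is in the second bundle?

h = 12

U(11, 22) = 120.
Set U(17, h) = 120 and solve.
With f = 17: (17 − 5) = 12, so (h − 2) = 120/12 = 10.
So h = 2 + 10 = 12.
Check: U(17, 12) = 120.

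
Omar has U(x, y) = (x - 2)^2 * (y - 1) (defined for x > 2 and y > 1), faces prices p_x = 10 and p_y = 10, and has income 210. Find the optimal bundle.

MU_x = 2·(x−2)·(y−1), MU_y = (x−2)^2.
MRS = (2/1)·(y−1)/(x−2).
Tangency: set MRS = p_x/p_y = 10/10 = 1.
So (2/1)·(y − 1)/(x − 2) = 1, i.e. (y − 1) = 0.5·(x − 2).
Rewrite the budget in excess-of-subsistence terms: 10·(x − 2) + 10·(y − 1) = 210 − 10·2 − 10·1 = 180.
Substituting, 15·(x − 2) = 180, so x − 2 = 12 and x* = 14.
Then y − 1 = 0.5·12 = 6, so y* = 7.

x* = 14, y* = 7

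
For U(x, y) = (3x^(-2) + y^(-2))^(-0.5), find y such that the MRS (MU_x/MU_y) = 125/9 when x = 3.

For CES with ρ = -2, MRS = (3/1)·(y/x)^3.
Setting (3/1)·(y/3)^3 = 125/9 gives (y/3)^3 = 125/27, so y/3 = 5/3 and y = 5.

y = 5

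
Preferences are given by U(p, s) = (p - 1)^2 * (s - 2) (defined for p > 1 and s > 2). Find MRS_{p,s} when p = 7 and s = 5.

MU_p = 2·(p−1)·(s−2), MU_s = (p−1)^2.
MRS = (2/1)·(s−2)/(p−1).
At (7, 5): MRS = 1.
So at (7, 5) the consumer would give up 1 units of s for one more unit of p.

MRS = 1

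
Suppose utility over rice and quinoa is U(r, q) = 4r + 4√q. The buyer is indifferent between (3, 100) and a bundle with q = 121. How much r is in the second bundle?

r = 2

U(3, 100) = 52.
Set U(r, 121) = 52 and solve.
With q = 121: √121 = 11, so 4r = 52 − 4·11 = 8 and r = 2.
Check: U(2, 121) = 52.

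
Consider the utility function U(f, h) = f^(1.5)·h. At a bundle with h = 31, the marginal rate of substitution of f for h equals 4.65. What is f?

MU_f = 1.5·√f·h and MU_h = f^(1.5).
MRS = MU_f/MU_h = (1.5)·h/f.
Substitute h = 31: MRS = 46.5/f. Setting 46.5/f = 4.65 gives f = 46.5/4.65 = 10.

f = 10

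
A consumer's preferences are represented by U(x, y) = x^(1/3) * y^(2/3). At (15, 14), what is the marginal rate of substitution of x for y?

MRS = 7/15

MU_x = 1/3·x^(-2/3)·y^(2/3) and MU_y = 2/3·x^(1/3)·y^(-1/3).
MRS = MU_x/MU_y = (0.5)·y/x.
At (15, 14): MRS = 7/15.
The indifference curve has slope −7/15 at this bundle.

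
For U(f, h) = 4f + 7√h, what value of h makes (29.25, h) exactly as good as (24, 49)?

U(24, 49) = 145.
Set U(29.25, h) = 145 and solve.
With f = 29.25: 7√h = 145 − 4·29.25 = 28, so √h = 4 and h = 16.
Check: U(29.25, 16) = 145.

h = 16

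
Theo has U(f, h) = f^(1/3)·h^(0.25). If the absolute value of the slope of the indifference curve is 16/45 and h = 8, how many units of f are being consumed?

f = 30

MU_f = 1/3·f^(-2/3)·h^(0.25) and MU_h = 0.25·f^(1/3)·h^(-0.75).
MRS = MU_f/MU_h = (4/3)·h/f.
Substitute h = 8: MRS = (32/3)/f. Setting (32/3)/f = 16/45 gives f = (32/3)/(16/45) = 30.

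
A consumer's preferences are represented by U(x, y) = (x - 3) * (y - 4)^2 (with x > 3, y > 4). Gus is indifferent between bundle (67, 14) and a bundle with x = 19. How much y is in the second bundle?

y = 24

U(67, 14) = 6400.
Set U(19, y) = 6400 and solve.
With x = 19: (19 − 3) = 16, so (y − 4)^2 = 6400/16 = 400.
Taking the square root (with y > 4): y − 4 = 20, so y = 24.
Check: U(19, 24) = 6400.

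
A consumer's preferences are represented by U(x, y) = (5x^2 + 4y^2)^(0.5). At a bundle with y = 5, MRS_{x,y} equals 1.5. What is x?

For CES with ρ = 2, MRS = (5/4)·(y/x)^(-1).
Setting (5/4)·(5/x)^(-1) = 1.5 gives (5/x)^(-1) = 1.2, so 5/x = 5/6 and x = 6.

x = 6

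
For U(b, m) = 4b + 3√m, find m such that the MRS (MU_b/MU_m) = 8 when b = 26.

MU_b = 4, MU_m = 3/(2√m).
MRS = 4 ÷ (3/(2√m)).
MRS depends only on m: (8/3)·√m = 8 ⇒ √m = 8/(8/3) = 3 ⇒ m = 9.

m = 9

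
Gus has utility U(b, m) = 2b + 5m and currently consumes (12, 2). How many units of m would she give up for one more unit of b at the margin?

MU_b = 2, MU_m = 5, so MRS = 2/5 = 0.4 at every bundle.
At (12, 2): MRS = 0.4.
The indifference curve has slope −0.4 at this bundle.

MRS = 0.4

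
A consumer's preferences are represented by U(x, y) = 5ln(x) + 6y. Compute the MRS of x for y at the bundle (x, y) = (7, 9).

MRS = 5/42

MU_x = 5/x, MU_y = 6.
MRS = 5/x ÷ 6.
At (7, 9): MRS = 5/42.
So at (7, 9) the consumer would give up 5/42 units of y for one more unit of x.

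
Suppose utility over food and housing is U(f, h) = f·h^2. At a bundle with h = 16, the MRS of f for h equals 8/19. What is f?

MU_f = h^2 and MU_h = 2·f·h.
MRS = MU_f/MU_h = (1/2)·h/f.
Substitute h = 16: MRS = 8/f. Setting 8/f = 8/19 gives f = 8/(8/19) = 19.

f = 19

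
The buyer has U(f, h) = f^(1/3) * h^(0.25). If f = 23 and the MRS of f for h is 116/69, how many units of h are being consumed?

h = 29

MU_f = 1/3·f^(-2/3)·h^(0.25) and MU_h = 0.25·f^(1/3)·h^(-0.75).
MRS = MU_f/MU_h = (4/3)·h/f.
Substitute f = 23: MRS = h/17.25. Setting h/17.25 = 116/69 gives h = (116/69)·17.25 = 29.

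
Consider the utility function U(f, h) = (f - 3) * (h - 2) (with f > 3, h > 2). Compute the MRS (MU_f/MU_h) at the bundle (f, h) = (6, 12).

MRS = 10/3

MU_f = (h−2), MU_h = (f−3).
MRS = (h−2)/(f−3).
At (6, 12): MRS = 10/3.
The indifference curve has slope −10/3 at this bundle.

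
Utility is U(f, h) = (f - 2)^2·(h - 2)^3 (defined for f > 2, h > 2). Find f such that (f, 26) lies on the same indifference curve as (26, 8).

f = 5

U(26, 8) = 124416.
Set U(f, 26) = 124416 and solve.
With h = 26: (26 − 2)^3 = 13824, so (f − 2)^2 = 124416/13824 = 9.
Taking the square root (with f > 2): f − 2 = 3, so f = 5.
Check: U(5, 26) = 124416.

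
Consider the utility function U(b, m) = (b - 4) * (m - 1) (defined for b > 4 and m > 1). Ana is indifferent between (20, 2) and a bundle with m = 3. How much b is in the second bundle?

b = 12

U(20, 2) = 16.
Set U(b, 3) = 16 and solve.
With m = 3: (3 − 1) = 2, so (b − 4) = 16/2 = 8.
So b = 4 + 8 = 12.
Check: U(12, 3) = 16.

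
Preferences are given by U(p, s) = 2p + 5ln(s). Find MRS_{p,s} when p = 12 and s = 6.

MU_p = 2, MU_s = 5/s.
MRS = 2 ÷ (5/s).
At (12, 6): MRS = 2.4.
The indifference curve has slope −2.4 at this bundle.

MRS = 2.4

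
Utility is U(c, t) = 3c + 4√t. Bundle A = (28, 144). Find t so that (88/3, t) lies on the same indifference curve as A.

t = 121

U(28, 144) = 132.
Set U(88/3, t) = 132 and solve.
With c = 88/3: 4√t = 132 − 3·88/3 = 44, so √t = 11 and t = 121.
Check: U(88/3, 121) = 132.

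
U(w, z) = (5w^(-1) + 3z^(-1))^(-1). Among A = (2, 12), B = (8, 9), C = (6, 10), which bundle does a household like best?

Bundle B

Evaluate utility at each bundle:
U(A) = 0.364.
U(B) = 1.043.
U(C) = 0.882.
Highest utility is B, so B ≻ C ≻ A.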